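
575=575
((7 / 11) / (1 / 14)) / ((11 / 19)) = 1862 / 121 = 15.39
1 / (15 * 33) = 1 / 495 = 0.00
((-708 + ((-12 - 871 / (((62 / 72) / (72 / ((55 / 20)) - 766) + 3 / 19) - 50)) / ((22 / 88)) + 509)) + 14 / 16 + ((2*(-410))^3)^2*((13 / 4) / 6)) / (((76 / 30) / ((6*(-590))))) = -194079667777974196888137822219 / 843439412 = -230105049653494490589.61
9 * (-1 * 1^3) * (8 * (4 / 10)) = -144 / 5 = -28.80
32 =32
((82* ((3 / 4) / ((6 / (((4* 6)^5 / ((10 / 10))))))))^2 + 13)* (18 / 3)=39967906276048974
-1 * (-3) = 3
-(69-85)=16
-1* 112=-112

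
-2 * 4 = -8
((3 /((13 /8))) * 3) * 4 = 288 /13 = 22.15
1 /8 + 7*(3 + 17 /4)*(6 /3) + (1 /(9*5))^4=101.63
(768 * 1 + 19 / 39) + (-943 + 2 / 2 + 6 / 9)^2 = 103764601 / 117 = 886876.93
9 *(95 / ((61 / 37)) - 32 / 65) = 2038707 / 3965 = 514.18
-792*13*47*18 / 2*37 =-161142696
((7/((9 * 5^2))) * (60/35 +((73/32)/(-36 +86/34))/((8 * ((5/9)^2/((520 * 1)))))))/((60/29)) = -0.19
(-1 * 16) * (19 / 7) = -304 / 7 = -43.43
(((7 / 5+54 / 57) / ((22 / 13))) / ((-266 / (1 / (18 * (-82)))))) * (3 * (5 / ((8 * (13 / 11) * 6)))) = 223 / 238710528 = 0.00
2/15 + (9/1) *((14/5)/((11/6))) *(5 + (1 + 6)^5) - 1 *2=38129308/165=231086.72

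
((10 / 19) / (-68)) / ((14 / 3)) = -15 / 9044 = -0.00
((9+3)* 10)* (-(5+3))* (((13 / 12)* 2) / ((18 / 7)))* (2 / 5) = -2912 / 9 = -323.56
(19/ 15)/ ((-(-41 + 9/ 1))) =19/ 480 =0.04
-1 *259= -259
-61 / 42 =-1.45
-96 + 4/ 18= -862/ 9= -95.78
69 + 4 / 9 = 625 / 9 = 69.44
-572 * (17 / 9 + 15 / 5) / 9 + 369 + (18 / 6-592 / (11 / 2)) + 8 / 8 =-40409 / 891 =-45.35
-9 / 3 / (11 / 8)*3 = -72 / 11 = -6.55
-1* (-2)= 2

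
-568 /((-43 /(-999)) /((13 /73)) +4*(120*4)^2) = -7376616 /11968822339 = -0.00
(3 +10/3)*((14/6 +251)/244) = 3610/549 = 6.58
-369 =-369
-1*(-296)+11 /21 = 6227 /21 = 296.52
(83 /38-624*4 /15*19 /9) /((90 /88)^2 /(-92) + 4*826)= -53163671264 /503150419665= -0.11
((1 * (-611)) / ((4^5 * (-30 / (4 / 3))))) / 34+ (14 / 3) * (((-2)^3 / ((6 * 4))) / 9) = -1213061 / 7050240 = -0.17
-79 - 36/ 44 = -878/ 11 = -79.82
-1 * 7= -7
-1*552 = -552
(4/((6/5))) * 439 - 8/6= 1462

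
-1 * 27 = -27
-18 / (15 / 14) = -84 / 5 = -16.80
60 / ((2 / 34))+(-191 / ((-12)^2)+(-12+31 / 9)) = 145457 / 144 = 1010.12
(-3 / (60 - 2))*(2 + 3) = -15 / 58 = -0.26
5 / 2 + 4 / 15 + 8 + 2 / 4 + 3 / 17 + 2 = 3428 / 255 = 13.44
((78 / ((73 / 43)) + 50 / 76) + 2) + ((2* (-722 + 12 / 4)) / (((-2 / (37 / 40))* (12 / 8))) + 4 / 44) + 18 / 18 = 451372861 / 915420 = 493.08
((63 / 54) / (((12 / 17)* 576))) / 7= 17 / 41472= 0.00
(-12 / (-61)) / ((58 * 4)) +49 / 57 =173533 / 201666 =0.86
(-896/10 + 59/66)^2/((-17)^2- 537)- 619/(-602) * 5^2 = -48961257229/8129167200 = -6.02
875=875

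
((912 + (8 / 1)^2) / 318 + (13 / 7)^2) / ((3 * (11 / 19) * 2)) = 964877 / 514206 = 1.88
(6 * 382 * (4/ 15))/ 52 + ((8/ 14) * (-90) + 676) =289528/ 455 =636.33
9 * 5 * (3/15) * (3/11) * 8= 216/11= 19.64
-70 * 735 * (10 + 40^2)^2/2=-66681772500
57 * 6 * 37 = 12654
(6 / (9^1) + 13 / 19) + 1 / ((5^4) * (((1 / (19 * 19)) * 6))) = 103109 / 71250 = 1.45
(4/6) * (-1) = -2/3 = -0.67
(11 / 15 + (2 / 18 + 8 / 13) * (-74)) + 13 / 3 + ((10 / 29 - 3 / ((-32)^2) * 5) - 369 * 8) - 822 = -66402716171 / 17372160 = -3822.36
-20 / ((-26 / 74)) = 740 / 13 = 56.92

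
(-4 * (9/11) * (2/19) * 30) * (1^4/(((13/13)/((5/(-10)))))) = 1080/209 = 5.17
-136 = -136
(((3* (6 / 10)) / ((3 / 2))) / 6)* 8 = 8 / 5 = 1.60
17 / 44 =0.39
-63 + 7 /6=-61.83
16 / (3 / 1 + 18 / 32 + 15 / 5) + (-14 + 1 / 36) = -14533 / 1260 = -11.53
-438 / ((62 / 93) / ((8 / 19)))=-5256 / 19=-276.63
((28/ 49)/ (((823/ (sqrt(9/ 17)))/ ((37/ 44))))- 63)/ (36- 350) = 63/ 314- 111*sqrt(17)/ 338274398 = 0.20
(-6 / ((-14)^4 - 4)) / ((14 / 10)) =-5 / 44814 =-0.00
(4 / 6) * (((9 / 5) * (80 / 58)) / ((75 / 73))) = 1168 / 725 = 1.61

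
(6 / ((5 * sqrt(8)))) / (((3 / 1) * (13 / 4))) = 2 * sqrt(2) / 65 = 0.04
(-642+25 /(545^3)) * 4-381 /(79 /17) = -2649.99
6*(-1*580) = -3480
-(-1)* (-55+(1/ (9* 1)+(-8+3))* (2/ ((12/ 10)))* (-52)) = 9955/ 27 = 368.70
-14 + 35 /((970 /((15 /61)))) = -165571 /11834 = -13.99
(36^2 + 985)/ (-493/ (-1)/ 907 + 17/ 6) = 12413202/ 18377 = 675.47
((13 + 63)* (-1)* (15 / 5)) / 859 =-228 / 859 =-0.27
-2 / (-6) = 1 / 3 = 0.33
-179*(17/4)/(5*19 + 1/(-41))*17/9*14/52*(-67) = 994735399/3644784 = 272.92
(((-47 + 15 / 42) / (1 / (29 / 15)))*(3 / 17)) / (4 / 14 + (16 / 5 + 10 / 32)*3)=-5224 / 3553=-1.47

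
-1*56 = -56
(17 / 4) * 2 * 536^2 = 2442016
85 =85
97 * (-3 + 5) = 194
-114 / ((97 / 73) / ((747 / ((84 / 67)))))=-69417963 / 1358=-51117.79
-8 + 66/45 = -98/15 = -6.53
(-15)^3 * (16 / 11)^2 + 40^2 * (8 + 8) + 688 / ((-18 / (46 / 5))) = 98597296 / 5445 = 18107.86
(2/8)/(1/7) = 7/4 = 1.75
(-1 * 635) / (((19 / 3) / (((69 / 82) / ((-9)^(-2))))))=-10647045 / 1558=-6833.79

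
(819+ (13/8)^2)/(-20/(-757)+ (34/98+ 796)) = 1950535405/1890552128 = 1.03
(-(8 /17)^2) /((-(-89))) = -64 /25721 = -0.00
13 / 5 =2.60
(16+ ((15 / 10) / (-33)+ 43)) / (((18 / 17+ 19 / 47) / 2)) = 1036303 / 12859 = 80.59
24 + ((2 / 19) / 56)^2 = 6792577 / 283024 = 24.00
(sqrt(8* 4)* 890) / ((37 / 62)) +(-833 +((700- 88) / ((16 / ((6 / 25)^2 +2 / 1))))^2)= 8376865141 / 1562500 +220720* sqrt(2) / 37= 13797.55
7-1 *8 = -1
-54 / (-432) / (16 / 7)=7 / 128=0.05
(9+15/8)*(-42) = -1827/4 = -456.75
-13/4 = -3.25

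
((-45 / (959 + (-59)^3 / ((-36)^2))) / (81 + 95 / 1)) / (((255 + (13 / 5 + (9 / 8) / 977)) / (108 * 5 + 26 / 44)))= -169411741380 / 252754878857261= -0.00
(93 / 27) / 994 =31 / 8946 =0.00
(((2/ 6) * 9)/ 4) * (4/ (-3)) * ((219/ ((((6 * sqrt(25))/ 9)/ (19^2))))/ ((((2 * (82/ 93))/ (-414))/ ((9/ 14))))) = 41093049843/ 11480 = 3579533.96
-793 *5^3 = -99125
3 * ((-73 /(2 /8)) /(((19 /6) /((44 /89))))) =-231264 /1691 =-136.76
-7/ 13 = -0.54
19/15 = 1.27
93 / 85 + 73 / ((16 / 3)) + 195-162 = 47.78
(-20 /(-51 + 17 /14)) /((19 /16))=4480 /13243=0.34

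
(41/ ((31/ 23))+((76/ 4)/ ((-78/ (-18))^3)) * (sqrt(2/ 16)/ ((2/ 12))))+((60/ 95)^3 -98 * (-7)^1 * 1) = 1539 * sqrt(2)/ 4394+152385099/ 212629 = 717.17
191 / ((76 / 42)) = 4011 / 38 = 105.55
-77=-77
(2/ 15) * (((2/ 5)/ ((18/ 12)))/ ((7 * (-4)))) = -2/ 1575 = -0.00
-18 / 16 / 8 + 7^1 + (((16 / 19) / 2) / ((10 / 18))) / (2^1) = 44009 / 6080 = 7.24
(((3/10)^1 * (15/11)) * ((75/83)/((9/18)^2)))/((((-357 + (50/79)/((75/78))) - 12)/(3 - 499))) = 52898400/26567387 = 1.99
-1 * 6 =-6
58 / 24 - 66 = -763 / 12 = -63.58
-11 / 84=-0.13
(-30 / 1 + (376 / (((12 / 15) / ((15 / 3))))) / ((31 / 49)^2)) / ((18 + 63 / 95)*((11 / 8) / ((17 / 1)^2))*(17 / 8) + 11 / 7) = 369226726400 / 111255931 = 3318.71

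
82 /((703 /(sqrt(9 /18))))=41*sqrt(2) /703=0.08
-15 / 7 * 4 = -60 / 7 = -8.57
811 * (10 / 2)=4055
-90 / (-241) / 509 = 90 / 122669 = 0.00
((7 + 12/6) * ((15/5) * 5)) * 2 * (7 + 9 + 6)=5940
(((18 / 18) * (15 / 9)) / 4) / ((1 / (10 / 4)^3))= 625 / 96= 6.51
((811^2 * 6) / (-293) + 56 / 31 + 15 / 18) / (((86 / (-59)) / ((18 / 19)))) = 129895480821 / 14841622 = 8752.11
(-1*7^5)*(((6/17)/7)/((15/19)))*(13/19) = -62426/85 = -734.42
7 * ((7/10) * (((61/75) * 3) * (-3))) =-8967/250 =-35.87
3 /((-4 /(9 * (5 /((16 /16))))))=-135 /4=-33.75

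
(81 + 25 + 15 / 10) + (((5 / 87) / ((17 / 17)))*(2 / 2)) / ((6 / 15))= 9365 / 87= 107.64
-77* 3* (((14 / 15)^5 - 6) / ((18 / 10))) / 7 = 44202686 / 455625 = 97.02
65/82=0.79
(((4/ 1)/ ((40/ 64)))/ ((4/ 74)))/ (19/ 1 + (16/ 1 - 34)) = 118.40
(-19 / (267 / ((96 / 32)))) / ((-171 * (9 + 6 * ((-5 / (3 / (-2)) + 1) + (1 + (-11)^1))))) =-1 / 20025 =-0.00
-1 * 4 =-4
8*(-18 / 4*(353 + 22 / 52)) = -165402 / 13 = -12723.23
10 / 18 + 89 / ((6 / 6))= 806 / 9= 89.56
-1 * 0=0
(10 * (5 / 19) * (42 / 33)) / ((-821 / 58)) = -40600 / 171589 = -0.24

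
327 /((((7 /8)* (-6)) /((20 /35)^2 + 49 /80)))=-401229 /6860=-58.49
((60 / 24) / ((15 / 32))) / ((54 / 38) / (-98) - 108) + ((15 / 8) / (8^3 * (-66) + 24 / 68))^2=-69912311361313823 / 1415914474491668736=-0.05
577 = 577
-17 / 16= -1.06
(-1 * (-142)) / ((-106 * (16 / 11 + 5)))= -11 / 53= -0.21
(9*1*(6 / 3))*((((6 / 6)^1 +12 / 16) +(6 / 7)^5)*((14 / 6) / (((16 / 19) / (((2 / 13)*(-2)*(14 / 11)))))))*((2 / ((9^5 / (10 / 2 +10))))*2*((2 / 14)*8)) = -10277480 / 204788493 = -0.05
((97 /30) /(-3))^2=9409 /8100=1.16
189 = 189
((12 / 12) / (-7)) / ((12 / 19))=-19 / 84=-0.23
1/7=0.14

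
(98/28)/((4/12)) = 21/2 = 10.50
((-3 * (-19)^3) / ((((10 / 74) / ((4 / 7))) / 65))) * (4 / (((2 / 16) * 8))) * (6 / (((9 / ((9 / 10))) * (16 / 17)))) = 504774387 / 35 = 14422125.34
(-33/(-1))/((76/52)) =429/19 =22.58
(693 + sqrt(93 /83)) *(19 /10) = 19 *sqrt(7719) /830 + 13167 /10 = 1318.71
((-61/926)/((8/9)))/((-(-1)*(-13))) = 549/96304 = 0.01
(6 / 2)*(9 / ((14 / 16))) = 216 / 7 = 30.86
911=911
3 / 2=1.50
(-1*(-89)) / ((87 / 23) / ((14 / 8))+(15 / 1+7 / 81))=1160649 / 224930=5.16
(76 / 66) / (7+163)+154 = 431989 / 2805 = 154.01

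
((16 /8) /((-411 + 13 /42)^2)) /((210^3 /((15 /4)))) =1 /208269600700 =0.00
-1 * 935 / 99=-85 / 9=-9.44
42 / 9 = 14 / 3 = 4.67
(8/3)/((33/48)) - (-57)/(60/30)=2137/66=32.38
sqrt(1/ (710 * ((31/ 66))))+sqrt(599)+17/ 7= sqrt(363165)/ 11005+17/ 7+sqrt(599)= 26.96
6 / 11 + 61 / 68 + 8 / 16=1453 / 748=1.94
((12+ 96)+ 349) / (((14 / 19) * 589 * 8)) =457 / 3472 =0.13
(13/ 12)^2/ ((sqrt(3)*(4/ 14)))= 1183*sqrt(3)/ 864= 2.37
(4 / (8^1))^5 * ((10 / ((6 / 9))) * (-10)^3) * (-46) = 43125 / 2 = 21562.50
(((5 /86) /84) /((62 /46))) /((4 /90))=1725 /149296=0.01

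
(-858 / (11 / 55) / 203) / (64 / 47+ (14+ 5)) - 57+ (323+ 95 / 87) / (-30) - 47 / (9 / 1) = -74.06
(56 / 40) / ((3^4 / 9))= 7 / 45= 0.16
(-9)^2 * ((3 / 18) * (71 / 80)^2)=136107 / 12800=10.63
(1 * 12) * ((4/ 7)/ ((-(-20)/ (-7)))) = -12/ 5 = -2.40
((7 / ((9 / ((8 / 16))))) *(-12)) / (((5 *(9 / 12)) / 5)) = -56 / 9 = -6.22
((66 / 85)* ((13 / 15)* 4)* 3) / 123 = 1144 / 17425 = 0.07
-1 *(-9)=9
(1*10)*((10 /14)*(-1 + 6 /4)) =25 /7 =3.57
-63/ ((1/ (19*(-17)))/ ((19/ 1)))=386631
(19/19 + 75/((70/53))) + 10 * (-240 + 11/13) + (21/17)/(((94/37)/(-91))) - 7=-173410960/72709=-2385.00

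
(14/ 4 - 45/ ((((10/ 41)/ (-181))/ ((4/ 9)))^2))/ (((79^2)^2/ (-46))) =10133101099/ 1752753645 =5.78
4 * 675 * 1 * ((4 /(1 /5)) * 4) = 216000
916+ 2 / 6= 2749 / 3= 916.33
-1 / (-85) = 0.01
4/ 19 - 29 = -547/ 19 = -28.79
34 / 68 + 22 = 45 / 2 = 22.50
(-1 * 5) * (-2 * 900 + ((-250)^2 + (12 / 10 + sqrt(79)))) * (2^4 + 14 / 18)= -45829406 / 9-755 * sqrt(79) / 9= -5092901.84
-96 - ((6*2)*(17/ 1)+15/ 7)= -302.14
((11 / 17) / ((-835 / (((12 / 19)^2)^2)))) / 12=-0.00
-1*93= -93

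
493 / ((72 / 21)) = 3451 / 24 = 143.79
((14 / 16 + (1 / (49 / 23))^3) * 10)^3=97615261246038929875 / 104218470266268736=936.64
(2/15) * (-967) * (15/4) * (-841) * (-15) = -12198705/2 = -6099352.50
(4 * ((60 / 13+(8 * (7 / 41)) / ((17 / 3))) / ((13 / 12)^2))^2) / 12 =13384065134592 / 2344907253481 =5.71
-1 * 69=-69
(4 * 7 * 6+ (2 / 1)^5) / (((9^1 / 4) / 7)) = 5600 / 9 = 622.22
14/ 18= 7/ 9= 0.78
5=5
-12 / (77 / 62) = -744 / 77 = -9.66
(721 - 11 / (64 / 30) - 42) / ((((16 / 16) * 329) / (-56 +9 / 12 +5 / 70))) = -33314835 / 294784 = -113.01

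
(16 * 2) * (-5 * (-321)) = 51360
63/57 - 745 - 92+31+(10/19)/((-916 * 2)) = -14008393/17404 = -804.90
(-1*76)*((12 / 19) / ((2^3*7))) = -0.86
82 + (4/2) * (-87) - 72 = -164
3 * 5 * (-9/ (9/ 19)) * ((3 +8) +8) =-5415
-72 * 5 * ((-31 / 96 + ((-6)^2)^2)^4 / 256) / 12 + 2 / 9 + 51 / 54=-1196856399658855394693 / 3623878656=-330269446985.27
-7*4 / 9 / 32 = -7 / 72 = -0.10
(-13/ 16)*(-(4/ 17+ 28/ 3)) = 793/ 102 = 7.77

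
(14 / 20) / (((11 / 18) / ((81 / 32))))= 5103 / 1760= 2.90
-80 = -80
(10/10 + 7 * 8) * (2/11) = 114/11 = 10.36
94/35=2.69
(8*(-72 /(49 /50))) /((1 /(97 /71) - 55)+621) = -2793600 /2693677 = -1.04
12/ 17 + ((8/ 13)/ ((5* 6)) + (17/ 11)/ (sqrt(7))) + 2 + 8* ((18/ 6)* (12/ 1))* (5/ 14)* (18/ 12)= 17* sqrt(7)/ 77 + 3643466/ 23205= 157.60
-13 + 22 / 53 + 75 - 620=-557.58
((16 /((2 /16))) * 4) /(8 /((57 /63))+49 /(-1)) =-12.75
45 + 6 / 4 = 93 / 2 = 46.50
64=64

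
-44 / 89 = -0.49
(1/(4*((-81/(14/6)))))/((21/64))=-16/729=-0.02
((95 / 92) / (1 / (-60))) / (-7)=1425 / 161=8.85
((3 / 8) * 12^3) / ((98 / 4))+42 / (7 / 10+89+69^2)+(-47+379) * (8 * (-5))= -13253.54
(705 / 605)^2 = 19881 / 14641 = 1.36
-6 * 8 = -48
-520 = -520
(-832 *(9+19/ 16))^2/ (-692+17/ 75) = -31882800/ 307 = -103852.77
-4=-4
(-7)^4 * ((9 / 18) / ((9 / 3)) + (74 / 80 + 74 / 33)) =3522267 / 440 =8005.15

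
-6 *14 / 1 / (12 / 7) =-49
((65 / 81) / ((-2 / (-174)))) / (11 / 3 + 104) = 1885 / 2907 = 0.65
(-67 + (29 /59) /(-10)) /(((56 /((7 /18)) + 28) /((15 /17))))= -6981 /20296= -0.34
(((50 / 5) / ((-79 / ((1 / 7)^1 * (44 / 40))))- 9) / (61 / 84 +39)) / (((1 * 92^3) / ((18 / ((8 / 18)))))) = -303021 / 25660008328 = -0.00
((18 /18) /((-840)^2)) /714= 1 /503798400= 0.00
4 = 4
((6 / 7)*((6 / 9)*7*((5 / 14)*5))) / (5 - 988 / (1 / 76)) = -50 / 525581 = -0.00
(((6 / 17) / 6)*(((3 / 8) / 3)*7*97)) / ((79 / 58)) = 19691 / 5372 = 3.67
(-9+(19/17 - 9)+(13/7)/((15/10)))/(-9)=5585/3213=1.74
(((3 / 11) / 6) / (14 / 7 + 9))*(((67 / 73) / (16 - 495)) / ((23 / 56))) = -1876 / 97313161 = -0.00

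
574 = 574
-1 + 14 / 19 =-0.26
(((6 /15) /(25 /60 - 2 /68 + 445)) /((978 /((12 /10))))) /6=68 /370250425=0.00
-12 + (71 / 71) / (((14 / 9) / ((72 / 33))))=-816 / 77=-10.60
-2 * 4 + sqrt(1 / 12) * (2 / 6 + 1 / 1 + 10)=-8 + 17 * sqrt(3) / 9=-4.73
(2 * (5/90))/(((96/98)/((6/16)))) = 49/1152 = 0.04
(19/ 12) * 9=57/ 4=14.25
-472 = -472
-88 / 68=-22 / 17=-1.29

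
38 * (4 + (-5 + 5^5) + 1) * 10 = 1187500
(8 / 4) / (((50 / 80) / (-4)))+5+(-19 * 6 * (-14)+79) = 8336 / 5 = 1667.20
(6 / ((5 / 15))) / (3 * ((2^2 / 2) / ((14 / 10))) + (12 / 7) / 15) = 45 / 11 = 4.09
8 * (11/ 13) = 88/ 13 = 6.77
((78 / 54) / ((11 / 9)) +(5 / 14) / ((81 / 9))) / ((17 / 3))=1693 / 7854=0.22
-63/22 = -2.86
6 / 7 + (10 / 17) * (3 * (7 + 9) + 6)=3882 / 119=32.62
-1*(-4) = 4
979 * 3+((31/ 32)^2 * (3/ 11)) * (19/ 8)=264713721/ 90112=2937.61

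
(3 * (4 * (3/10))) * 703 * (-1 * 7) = -88578/5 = -17715.60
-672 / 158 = -336 / 79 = -4.25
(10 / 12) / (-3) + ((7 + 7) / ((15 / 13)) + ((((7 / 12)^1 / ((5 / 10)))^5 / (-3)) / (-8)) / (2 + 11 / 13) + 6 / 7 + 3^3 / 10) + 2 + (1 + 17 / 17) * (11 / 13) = 12024761785 / 628363008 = 19.14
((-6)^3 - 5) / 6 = -221 / 6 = -36.83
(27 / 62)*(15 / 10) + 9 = 1197 / 124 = 9.65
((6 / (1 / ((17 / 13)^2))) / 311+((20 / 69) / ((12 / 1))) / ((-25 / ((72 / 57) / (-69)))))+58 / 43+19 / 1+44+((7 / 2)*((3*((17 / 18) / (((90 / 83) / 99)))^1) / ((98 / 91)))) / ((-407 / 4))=1698012096613397 / 30257221673484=56.12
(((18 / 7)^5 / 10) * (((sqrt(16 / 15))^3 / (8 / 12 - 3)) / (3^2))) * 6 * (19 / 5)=-13.45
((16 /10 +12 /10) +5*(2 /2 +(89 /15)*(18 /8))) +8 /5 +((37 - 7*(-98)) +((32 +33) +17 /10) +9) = 17497 /20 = 874.85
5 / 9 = 0.56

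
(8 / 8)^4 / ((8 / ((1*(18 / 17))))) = 9 / 68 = 0.13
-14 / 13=-1.08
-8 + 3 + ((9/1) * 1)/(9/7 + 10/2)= -157/44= -3.57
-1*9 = -9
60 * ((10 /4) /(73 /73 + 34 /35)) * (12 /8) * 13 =34125 /23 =1483.70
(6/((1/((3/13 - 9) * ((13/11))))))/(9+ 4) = -684/143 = -4.78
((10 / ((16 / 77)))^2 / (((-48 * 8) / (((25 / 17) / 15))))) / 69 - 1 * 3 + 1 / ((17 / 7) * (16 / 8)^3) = -255738629 / 86482944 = -2.96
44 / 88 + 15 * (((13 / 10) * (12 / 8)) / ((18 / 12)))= 20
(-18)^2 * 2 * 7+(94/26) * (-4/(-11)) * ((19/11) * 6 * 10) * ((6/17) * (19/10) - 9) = 90949464/26741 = 3401.12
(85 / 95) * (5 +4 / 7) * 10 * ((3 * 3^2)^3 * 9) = 1174484610 / 133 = 8830711.35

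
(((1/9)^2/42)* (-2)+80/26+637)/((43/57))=268926152/316953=848.47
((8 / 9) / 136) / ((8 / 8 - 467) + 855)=1 / 59517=0.00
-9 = -9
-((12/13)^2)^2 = -20736/28561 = -0.73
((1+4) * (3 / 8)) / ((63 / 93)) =155 / 56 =2.77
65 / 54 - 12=-583 / 54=-10.80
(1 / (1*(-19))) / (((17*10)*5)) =-1 / 16150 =-0.00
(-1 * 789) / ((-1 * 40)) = 789 / 40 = 19.72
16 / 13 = 1.23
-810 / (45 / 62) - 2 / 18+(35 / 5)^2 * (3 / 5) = -48902 / 45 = -1086.71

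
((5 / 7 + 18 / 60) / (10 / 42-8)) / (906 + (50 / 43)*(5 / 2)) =-9159 / 63705290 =-0.00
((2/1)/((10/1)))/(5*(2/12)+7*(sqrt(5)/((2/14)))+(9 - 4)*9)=0.00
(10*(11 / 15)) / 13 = 0.56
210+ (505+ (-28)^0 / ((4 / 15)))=2875 / 4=718.75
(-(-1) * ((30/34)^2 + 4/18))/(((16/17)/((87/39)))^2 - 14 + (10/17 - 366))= -2189123/829551474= -0.00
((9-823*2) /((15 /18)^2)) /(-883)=58932 /22075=2.67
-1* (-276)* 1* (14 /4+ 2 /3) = 1150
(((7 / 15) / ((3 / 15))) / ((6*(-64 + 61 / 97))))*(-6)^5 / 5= 32592 / 3415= 9.54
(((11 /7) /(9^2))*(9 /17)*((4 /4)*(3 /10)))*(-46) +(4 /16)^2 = -2263 /28560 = -0.08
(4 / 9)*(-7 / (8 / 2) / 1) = -7 / 9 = -0.78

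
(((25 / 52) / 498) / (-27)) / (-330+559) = -25 / 160114968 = -0.00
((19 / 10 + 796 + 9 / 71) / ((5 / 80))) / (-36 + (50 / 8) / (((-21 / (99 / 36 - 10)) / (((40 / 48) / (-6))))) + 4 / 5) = -54828652032 / 152438491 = -359.68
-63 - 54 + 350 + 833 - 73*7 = 555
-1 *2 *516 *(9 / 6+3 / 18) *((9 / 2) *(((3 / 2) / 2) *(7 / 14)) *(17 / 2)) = -98685 / 4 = -24671.25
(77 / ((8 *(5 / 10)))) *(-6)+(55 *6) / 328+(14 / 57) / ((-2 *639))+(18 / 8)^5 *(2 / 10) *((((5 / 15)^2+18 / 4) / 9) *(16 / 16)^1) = -1660466791739 / 15291832320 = -108.59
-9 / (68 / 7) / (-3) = 21 / 68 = 0.31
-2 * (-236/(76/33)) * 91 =354354/19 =18650.21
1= 1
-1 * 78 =-78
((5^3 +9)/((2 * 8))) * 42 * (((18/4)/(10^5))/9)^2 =1407/160000000000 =0.00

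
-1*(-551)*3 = 1653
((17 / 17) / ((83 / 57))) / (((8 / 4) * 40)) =57 / 6640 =0.01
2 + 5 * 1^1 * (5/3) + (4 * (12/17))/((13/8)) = 8003/663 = 12.07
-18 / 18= -1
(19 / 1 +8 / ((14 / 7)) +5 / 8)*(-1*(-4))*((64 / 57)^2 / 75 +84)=71654786 / 9025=7939.59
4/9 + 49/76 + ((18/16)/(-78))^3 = 1676042743/1538813952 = 1.09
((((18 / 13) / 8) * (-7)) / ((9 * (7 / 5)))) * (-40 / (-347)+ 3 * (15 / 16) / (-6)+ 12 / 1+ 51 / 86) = -1.18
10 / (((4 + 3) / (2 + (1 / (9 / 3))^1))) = 10 / 3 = 3.33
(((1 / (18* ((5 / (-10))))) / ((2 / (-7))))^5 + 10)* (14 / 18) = 132387409 / 17006112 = 7.78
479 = 479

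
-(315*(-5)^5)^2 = -968994140625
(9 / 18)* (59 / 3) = 9.83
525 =525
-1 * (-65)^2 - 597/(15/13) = -23712/5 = -4742.40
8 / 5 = 1.60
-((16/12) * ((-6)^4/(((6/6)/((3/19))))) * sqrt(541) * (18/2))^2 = -1177639243776/361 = -3262158570.02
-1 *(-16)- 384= -368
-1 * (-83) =83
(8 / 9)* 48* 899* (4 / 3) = 460288 / 9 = 51143.11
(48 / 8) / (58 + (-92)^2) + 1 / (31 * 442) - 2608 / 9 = -152265642673 / 525457998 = -289.78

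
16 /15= 1.07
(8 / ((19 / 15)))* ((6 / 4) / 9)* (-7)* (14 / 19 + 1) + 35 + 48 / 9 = 29821 / 1083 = 27.54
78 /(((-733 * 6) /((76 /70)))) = -494 /25655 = -0.02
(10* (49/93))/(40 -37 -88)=-98/1581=-0.06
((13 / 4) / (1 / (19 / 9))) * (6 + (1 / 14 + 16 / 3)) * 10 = 591565 / 756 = 782.49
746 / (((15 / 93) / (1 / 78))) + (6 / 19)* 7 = 227887 / 3705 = 61.51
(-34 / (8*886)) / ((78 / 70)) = -595 / 138216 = -0.00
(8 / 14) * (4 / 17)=16 / 119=0.13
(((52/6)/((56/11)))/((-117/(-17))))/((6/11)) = 2057/4536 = 0.45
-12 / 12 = -1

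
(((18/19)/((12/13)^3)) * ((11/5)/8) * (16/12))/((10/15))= 24167/36480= 0.66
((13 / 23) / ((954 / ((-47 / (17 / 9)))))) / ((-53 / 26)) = 0.01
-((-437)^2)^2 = -36469158961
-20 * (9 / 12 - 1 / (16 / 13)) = 5 / 4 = 1.25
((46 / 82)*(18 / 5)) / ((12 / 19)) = 1311 / 410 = 3.20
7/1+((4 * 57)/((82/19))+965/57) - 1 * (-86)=380368/2337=162.76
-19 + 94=75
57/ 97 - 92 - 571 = -64254/ 97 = -662.41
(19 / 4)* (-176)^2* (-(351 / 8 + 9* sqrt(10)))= -10643155.97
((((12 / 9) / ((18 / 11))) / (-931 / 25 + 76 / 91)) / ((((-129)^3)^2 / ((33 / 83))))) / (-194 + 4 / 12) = 78650 / 7887805103028802852647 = 0.00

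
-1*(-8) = 8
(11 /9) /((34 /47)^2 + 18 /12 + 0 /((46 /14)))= 48598 /80451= 0.60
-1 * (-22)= 22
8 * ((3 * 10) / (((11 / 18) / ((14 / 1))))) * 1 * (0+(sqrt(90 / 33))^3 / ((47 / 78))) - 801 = -801+141523200 * sqrt(330) / 62557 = 40295.87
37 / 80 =0.46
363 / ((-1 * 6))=-121 / 2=-60.50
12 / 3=4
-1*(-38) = 38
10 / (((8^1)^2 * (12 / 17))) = 85 / 384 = 0.22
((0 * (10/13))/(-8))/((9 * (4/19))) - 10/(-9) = 10/9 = 1.11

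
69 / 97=0.71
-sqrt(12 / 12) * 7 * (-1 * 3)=21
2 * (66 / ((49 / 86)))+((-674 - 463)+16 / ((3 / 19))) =-118187 / 147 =-803.99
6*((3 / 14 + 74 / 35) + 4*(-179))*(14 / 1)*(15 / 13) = -69171.23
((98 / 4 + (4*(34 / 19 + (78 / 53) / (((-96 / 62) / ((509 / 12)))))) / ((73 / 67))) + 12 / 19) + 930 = 1435568053 / 1764264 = 813.69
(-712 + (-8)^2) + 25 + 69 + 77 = -477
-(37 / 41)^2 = -1369 / 1681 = -0.81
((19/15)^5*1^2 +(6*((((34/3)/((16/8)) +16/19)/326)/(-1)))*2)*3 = 9.06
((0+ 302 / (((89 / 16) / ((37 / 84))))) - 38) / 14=-13163 / 13083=-1.01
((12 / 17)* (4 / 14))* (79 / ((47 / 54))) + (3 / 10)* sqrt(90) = 9* sqrt(10) / 10 + 102384 / 5593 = 21.15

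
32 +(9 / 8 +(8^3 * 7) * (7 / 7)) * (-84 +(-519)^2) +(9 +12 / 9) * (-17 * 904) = 23165590415 / 24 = 965232933.96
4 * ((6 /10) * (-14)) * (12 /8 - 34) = 1092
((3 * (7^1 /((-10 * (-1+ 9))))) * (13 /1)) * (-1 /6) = 0.57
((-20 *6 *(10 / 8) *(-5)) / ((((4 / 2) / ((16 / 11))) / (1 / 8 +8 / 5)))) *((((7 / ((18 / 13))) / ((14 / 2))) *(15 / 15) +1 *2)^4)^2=19108935077520575 / 6734420352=2837502.57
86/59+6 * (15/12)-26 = -2011/118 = -17.04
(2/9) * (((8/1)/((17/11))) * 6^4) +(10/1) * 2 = 25684/17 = 1510.82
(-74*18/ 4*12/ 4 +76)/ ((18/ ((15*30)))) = -23075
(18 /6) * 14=42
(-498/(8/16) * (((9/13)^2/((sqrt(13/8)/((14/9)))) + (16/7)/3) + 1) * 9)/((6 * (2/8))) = -73704/7-1505952 * sqrt(26)/2197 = -14024.31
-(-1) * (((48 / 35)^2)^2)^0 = 1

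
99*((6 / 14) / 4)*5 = 1485 / 28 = 53.04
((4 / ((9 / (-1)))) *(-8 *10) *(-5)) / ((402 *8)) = -0.06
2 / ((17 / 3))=6 / 17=0.35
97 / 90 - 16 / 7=-761 / 630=-1.21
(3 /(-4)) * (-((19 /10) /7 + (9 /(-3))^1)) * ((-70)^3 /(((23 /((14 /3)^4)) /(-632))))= -5680658435200 /621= -9147598124.32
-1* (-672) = 672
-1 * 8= -8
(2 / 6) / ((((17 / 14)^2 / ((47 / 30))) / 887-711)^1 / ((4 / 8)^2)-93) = -2042761 / 17998741161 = -0.00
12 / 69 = 0.17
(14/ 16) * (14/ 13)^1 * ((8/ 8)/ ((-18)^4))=49/ 5458752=0.00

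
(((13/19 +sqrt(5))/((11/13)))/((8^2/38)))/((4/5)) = 845/1408 +1235 * sqrt(5)/1408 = 2.56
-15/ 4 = -3.75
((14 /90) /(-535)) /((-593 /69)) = 0.00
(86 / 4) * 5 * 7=752.50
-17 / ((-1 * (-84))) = -17 / 84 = -0.20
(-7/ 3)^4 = 2401/ 81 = 29.64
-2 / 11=-0.18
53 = 53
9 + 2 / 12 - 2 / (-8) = 113 / 12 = 9.42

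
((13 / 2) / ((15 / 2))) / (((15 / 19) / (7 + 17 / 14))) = 5681 / 630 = 9.02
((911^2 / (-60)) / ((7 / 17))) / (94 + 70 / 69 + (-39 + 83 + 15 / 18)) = -324499111 / 1350930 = -240.20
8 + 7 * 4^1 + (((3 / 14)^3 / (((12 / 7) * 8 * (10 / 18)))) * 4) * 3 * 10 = 56691 / 1568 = 36.15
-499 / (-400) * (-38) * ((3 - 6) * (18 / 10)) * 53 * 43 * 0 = 0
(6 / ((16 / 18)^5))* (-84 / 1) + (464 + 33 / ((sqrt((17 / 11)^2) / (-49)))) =-103787783 / 69632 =-1490.52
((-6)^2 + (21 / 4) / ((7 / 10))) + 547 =1181 / 2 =590.50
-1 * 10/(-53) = 10/53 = 0.19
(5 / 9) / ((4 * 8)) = 0.02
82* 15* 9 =11070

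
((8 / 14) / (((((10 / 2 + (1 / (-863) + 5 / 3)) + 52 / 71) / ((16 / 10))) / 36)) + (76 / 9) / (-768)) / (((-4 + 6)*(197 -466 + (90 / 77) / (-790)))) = -28836270192731 / 3495606416640000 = -0.01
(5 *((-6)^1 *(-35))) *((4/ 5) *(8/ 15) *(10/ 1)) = 4480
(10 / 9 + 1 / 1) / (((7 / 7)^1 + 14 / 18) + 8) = 0.22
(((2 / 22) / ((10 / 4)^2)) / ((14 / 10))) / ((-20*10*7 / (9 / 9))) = -1 / 134750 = -0.00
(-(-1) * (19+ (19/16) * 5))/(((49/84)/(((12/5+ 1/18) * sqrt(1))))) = 4199/40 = 104.98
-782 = -782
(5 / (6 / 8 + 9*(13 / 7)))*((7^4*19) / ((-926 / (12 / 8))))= -1596665 / 75469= -21.16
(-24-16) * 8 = -320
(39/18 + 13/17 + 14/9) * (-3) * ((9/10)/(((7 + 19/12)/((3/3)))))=-12357/8755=-1.41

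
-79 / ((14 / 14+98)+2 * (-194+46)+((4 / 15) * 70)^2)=-711 / 1363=-0.52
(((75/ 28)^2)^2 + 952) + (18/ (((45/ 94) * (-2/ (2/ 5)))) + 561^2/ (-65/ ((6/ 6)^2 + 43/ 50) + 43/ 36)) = -688664808212243/ 82686598400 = -8328.61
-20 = -20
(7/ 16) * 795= 5565/ 16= 347.81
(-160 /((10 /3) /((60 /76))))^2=518400 /361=1436.01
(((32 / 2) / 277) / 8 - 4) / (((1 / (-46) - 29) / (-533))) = -27116908 / 369795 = -73.33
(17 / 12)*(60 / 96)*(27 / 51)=15 / 32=0.47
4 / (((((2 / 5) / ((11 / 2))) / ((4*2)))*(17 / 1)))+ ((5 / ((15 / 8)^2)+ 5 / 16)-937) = -11130847 / 12240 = -909.38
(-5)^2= 25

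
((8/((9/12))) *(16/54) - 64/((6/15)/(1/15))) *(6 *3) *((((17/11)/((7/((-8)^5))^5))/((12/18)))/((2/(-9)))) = -585724559603287835145142272/184877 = -3168185115527014367093.48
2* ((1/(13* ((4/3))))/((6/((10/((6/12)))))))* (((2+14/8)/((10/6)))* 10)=225/26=8.65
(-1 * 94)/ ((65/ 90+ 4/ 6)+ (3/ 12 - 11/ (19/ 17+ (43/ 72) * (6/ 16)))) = 14818536/ 1034183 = 14.33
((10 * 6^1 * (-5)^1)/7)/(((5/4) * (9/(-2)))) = 160/21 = 7.62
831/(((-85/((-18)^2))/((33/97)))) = -8885052/8245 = -1077.63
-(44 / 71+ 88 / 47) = -8316 / 3337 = -2.49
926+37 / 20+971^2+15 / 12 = 9437701 / 10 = 943770.10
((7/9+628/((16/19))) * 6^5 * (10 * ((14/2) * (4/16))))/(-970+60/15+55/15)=-304762500/2887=-105563.73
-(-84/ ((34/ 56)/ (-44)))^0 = -1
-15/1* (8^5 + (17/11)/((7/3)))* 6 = -227086830/77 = -2949179.61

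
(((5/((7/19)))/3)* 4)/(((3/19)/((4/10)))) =2888/63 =45.84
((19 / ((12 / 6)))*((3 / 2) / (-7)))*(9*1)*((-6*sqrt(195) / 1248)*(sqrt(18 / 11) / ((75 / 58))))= 14877*sqrt(4290) / 800800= 1.22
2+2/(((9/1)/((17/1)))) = 52/9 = 5.78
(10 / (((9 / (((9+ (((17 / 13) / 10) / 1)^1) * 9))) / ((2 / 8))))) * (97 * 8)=17713.69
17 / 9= 1.89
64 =64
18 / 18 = 1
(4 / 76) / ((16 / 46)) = 23 / 152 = 0.15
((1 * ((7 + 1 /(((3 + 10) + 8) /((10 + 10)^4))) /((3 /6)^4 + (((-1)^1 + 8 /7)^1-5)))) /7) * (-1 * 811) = 2078067472 /11277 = 184274.85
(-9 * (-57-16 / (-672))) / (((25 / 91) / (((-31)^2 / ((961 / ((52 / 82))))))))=1213251 / 1025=1183.66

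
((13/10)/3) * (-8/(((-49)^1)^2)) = -52/36015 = -0.00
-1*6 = -6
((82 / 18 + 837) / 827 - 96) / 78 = -1.22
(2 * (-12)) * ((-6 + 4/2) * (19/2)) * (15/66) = 2280/11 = 207.27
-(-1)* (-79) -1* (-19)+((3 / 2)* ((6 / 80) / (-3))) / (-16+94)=-124801 / 2080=-60.00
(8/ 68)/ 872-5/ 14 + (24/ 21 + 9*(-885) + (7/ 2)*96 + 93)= -390957051/ 51884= -7535.21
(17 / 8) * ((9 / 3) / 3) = 17 / 8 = 2.12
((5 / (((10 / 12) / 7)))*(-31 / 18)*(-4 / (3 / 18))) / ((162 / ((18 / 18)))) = 868 / 81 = 10.72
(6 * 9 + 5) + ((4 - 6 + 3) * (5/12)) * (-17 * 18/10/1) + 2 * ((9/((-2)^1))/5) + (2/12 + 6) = 3037/60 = 50.62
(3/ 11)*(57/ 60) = 57/ 220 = 0.26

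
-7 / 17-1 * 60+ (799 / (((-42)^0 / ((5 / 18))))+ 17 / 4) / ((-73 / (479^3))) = -15213879545965 / 44676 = -340538086.35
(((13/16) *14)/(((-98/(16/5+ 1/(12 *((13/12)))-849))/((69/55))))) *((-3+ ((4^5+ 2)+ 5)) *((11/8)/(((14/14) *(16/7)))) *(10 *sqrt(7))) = 243704619 *sqrt(7)/320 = 2014943.17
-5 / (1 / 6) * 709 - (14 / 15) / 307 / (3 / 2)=-21270.00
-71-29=-100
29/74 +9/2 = 181/37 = 4.89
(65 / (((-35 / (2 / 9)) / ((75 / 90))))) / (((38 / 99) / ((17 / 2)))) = -12155 / 1596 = -7.62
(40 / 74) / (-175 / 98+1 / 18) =-1260 / 4033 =-0.31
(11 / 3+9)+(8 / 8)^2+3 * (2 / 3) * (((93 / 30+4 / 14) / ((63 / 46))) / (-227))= 2276581 / 166845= 13.64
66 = 66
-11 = -11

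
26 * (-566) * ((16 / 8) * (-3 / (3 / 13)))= 382616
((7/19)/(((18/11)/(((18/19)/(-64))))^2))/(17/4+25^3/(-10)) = -847/43778198528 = -0.00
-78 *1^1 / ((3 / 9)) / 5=-234 / 5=-46.80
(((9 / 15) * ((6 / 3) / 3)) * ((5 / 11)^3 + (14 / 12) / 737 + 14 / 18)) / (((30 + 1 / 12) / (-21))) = -39249532 / 160964485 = -0.24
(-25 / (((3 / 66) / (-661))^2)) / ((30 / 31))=-16388906710 / 3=-5462968903.33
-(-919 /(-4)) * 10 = -4595 /2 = -2297.50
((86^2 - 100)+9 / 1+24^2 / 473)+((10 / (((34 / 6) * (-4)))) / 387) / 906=319361178437 / 43710876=7306.22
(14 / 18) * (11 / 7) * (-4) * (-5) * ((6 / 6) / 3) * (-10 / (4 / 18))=-1100 / 3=-366.67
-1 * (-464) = 464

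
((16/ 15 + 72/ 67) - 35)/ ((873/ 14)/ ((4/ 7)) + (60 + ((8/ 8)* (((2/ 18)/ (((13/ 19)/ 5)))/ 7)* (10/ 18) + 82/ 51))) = -11034701496/ 57357615605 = -0.19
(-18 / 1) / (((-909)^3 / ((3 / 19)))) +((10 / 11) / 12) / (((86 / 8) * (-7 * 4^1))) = -880894111 / 3500021102886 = -0.00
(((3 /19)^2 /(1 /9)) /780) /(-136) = -27 /12764960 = -0.00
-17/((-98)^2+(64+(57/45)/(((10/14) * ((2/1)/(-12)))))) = -25/14202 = -0.00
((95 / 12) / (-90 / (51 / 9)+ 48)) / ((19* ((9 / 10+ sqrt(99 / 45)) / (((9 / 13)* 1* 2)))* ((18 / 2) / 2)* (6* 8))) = -425 / 7892976+ 425* sqrt(55) / 35518392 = 0.00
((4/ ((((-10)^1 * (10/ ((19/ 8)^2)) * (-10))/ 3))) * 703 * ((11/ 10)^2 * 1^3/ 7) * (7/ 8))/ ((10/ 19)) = 1750341351/ 128000000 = 13.67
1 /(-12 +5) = -1 /7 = -0.14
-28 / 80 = -0.35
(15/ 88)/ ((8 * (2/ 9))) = 135/ 1408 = 0.10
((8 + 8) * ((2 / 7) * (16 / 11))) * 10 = 66.49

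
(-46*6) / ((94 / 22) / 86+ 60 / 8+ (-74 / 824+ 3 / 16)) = -215143104 / 5961161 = -36.09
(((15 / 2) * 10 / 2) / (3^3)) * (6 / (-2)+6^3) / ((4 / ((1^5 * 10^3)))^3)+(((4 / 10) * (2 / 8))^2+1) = 4622395834.34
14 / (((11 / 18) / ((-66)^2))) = 99792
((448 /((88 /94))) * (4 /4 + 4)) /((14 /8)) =15040 /11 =1367.27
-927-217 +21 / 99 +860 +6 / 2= -9266 / 33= -280.79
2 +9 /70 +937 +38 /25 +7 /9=941.43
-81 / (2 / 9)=-729 / 2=-364.50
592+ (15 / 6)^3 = 4861 / 8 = 607.62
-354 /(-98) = 177 /49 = 3.61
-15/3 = -5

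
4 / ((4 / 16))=16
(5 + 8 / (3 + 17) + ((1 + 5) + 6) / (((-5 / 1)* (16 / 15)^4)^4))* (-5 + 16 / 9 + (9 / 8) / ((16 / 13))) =-36833993763176181513333 / 2951479051793528258560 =-12.48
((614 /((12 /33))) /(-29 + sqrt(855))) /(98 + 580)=97933 /18984 + 3377 * sqrt(95) /6328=10.36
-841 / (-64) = 841 / 64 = 13.14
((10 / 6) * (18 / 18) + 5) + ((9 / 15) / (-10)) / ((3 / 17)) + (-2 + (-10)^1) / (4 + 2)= 649 / 150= 4.33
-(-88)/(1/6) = 528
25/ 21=1.19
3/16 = 0.19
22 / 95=0.23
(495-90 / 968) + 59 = 268091 / 484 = 553.91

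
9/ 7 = 1.29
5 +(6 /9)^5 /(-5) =6043 /1215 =4.97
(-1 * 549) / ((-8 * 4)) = 549 / 32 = 17.16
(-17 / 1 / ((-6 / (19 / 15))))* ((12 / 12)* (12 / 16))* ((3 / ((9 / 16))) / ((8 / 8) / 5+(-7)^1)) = -19 / 9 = -2.11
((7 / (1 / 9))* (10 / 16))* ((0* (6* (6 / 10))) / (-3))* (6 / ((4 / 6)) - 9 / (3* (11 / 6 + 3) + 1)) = 0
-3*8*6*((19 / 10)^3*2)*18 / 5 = -4444632 / 625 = -7111.41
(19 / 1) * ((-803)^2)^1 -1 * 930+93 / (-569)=6970500836 / 569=12250440.84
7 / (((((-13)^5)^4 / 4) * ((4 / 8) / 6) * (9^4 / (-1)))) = -112 / 41563855775664308372657787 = -0.00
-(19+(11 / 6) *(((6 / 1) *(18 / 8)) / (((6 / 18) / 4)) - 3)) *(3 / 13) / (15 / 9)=-5589 / 130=-42.99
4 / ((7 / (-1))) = -4 / 7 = -0.57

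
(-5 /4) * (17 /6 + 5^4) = -18835 /24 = -784.79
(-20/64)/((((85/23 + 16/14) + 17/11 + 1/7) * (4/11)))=-97405/739776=-0.13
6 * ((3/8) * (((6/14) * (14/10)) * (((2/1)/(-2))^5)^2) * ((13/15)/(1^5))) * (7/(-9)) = -91/100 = -0.91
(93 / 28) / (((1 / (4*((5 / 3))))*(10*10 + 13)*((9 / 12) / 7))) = 620 / 339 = 1.83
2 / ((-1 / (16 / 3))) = -32 / 3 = -10.67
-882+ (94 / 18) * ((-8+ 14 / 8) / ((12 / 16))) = -24989 / 27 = -925.52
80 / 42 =40 / 21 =1.90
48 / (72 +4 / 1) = 12 / 19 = 0.63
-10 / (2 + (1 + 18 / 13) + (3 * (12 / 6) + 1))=-65 / 74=-0.88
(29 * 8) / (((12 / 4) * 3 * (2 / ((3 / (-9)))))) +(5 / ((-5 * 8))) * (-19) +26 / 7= 2711 / 1512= 1.79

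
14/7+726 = 728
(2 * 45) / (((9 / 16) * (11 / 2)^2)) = 640 / 121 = 5.29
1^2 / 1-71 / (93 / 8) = -475 / 93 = -5.11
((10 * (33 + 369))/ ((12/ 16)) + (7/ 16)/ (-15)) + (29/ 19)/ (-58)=24441347/ 4560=5359.94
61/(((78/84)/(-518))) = -442372/13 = -34028.62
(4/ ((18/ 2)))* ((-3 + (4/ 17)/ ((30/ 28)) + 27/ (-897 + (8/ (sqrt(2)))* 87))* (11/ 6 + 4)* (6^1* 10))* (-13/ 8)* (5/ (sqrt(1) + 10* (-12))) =-30.24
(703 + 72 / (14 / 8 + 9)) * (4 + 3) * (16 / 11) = 3417904 / 473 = 7226.01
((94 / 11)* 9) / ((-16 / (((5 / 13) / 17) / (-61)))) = 2115 / 1186328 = 0.00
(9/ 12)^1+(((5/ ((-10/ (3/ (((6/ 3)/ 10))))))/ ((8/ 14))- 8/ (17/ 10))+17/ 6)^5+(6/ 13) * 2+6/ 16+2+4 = -111516983074565849435/ 146975236521984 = -758746.75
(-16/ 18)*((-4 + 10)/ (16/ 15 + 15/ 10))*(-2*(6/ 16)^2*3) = 1.75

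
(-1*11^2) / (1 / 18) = -2178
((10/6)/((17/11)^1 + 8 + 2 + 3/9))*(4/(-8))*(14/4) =-55/224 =-0.25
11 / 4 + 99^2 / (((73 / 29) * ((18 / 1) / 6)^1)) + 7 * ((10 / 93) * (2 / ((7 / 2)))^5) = 84804089155 / 65201556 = 1300.65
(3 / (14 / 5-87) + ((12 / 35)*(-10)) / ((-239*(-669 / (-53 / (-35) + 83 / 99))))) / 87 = -19418236961 / 47348409106845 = -0.00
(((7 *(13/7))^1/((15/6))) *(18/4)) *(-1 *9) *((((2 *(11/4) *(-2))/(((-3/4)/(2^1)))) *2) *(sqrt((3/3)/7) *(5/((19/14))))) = -123552 *sqrt(7)/19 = -17204.62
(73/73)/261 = 1/261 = 0.00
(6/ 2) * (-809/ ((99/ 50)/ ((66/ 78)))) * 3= -40450/ 13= -3111.54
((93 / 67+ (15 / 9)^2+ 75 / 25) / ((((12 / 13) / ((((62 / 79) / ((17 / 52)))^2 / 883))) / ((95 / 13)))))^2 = 1137826103866029779718400 / 8300468228090623408555209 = 0.14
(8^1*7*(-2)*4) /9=-448 /9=-49.78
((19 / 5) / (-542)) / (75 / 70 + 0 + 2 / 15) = -399 / 68563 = -0.01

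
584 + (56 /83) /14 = 48476 /83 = 584.05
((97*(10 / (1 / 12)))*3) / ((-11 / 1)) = -34920 / 11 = -3174.55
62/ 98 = 31/ 49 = 0.63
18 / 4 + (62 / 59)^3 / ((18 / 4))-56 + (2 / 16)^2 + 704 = 77221997755 / 118298304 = 652.77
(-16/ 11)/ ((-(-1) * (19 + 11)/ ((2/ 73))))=-16/ 12045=-0.00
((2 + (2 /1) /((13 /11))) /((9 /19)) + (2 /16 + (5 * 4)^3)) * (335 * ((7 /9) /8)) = 5858914495 /22464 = 260813.50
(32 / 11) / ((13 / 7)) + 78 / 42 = 3427 / 1001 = 3.42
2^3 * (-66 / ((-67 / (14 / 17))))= 7392 / 1139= 6.49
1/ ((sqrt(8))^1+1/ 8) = -8/ 511+128*sqrt(2)/ 511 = 0.34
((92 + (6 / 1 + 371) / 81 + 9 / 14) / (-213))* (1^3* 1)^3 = -110335 / 241542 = -0.46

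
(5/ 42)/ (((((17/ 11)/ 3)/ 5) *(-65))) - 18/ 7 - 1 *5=-23481/ 3094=-7.59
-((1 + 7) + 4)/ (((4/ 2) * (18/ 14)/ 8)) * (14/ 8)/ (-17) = 196/ 51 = 3.84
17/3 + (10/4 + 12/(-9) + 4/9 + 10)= 311/18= 17.28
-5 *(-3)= 15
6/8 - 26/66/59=5789/7788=0.74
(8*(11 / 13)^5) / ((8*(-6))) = -161051 / 2227758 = -0.07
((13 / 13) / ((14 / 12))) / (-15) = -2 / 35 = -0.06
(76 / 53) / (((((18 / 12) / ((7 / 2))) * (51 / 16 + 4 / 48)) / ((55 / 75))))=93632 / 124815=0.75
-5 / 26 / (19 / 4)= -10 / 247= -0.04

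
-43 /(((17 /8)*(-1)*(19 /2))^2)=-11008 /104329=-0.11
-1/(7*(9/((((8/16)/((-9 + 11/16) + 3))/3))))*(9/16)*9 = 3/1190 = 0.00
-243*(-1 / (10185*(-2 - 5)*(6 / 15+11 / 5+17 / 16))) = -0.00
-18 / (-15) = 1.20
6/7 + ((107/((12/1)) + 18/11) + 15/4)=3502/231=15.16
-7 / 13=-0.54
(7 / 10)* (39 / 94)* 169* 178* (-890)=-365451177 / 47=-7775556.96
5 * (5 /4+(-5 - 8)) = -58.75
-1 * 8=-8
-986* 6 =-5916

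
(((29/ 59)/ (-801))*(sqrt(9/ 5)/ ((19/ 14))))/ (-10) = 203*sqrt(5)/ 7482675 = 0.00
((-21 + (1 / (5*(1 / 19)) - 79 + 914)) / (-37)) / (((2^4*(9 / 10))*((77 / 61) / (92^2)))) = -87965294 / 8547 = -10291.95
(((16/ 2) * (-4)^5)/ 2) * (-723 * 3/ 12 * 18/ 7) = 13326336/ 7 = 1903762.29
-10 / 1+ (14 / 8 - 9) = -69 / 4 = -17.25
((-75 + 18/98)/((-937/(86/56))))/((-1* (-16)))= 78819/10284512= 0.01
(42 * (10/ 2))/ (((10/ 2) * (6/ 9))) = 63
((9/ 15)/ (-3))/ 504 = -1/ 2520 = -0.00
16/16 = 1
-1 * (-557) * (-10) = -5570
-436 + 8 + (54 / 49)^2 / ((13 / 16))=-13312508 / 31213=-426.51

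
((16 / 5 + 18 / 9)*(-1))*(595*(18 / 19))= -55692 / 19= -2931.16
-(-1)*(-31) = -31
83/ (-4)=-83/ 4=-20.75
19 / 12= 1.58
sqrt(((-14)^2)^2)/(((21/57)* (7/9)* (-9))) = -76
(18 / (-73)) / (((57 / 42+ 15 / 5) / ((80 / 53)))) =-20160 / 236009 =-0.09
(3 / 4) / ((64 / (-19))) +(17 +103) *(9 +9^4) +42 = 201841095 / 256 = 788441.78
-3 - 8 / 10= -3.80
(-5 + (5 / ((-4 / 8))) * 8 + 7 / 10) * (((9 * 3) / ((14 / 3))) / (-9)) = 7587 / 140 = 54.19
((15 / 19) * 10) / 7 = 150 / 133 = 1.13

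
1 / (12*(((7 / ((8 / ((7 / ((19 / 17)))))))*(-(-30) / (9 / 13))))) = 19 / 54145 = 0.00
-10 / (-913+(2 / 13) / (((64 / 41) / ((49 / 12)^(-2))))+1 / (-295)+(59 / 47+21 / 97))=839570395300 / 76528996275379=0.01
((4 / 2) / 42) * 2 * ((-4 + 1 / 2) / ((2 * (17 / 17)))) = -1 / 6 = -0.17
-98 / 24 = -49 / 12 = -4.08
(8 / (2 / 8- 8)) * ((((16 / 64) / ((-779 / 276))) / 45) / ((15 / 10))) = 1472 / 1086705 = 0.00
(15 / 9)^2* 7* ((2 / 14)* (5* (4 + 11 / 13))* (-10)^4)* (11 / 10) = 9625000 / 13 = 740384.62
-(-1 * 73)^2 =-5329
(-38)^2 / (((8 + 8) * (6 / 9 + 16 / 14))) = 399 / 8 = 49.88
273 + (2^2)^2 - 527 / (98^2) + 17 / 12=2091476 / 7203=290.36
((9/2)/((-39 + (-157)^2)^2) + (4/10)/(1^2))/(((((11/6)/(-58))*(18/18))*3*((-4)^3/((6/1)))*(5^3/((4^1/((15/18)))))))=126460160829/8327716375000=0.02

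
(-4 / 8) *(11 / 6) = -11 / 12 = -0.92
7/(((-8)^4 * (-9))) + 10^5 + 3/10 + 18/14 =129026045707/1290240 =100001.59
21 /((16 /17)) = 357 /16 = 22.31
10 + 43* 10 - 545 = -105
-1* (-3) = 3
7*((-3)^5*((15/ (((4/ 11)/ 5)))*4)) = -1403325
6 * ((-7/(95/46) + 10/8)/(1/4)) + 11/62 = -301391/5890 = -51.17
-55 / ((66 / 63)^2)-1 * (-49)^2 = -107849 / 44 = -2451.11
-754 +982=228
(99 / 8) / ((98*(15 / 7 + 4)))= 99 / 4816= 0.02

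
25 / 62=0.40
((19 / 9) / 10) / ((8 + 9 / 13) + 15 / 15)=247 / 11340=0.02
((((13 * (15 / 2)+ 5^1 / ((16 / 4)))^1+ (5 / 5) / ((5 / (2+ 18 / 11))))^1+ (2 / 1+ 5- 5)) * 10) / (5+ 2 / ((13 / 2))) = 290225 / 1518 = 191.19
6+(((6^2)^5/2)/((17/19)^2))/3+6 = 3638051724/289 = 12588414.27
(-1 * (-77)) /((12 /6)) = 77 /2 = 38.50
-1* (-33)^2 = -1089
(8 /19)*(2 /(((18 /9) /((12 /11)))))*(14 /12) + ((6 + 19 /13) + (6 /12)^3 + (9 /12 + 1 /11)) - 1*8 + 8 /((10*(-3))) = 227141 /326040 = 0.70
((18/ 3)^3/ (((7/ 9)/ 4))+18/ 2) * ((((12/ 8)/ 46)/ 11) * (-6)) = -70551/ 3542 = -19.92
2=2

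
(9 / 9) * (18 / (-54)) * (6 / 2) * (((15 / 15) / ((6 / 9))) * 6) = -9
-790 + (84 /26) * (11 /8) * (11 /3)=-40233 /52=-773.71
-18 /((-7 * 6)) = 3 /7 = 0.43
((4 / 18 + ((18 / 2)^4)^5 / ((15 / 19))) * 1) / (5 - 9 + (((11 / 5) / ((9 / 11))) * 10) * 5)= 692986931166244941667 / 5870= 118055695258304078.65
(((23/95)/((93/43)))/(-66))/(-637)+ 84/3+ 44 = 26743758029/371441070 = 72.00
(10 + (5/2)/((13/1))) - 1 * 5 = 135/26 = 5.19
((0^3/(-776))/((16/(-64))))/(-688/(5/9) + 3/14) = 0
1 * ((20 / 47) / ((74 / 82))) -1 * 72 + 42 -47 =-133083 / 1739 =-76.53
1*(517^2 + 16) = 267305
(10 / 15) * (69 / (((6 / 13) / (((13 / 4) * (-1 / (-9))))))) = 3887 / 108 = 35.99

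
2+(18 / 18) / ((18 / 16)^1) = 26 / 9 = 2.89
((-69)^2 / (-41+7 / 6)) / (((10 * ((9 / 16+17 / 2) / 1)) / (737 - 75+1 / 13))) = -1966940496 / 2252575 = -873.20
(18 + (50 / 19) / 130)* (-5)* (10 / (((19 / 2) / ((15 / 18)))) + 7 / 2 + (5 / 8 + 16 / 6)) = -5986595 / 8664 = -690.97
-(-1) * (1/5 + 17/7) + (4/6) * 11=1046/105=9.96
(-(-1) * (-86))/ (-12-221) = 86/ 233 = 0.37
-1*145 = -145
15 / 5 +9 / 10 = 39 / 10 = 3.90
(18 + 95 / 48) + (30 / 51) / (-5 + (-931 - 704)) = 668411 / 33456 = 19.98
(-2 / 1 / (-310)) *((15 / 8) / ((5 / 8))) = 3 / 155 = 0.02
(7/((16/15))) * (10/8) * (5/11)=2625/704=3.73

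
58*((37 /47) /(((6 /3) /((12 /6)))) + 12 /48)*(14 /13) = 3045 /47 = 64.79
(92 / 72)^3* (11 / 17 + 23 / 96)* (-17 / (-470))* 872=1919015741 / 32892480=58.34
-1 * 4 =-4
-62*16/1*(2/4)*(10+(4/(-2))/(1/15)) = 9920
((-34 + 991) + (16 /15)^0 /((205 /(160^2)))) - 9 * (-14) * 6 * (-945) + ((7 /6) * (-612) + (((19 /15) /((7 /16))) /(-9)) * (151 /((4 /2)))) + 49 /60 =-110667435421 /154980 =-714075.59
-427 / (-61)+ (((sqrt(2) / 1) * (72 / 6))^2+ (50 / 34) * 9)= 5240 / 17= 308.24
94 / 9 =10.44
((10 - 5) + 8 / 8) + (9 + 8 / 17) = 263 / 17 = 15.47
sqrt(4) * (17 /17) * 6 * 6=72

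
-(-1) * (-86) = -86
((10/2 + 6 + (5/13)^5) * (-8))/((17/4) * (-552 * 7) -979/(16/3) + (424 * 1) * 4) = 523180544/88573059029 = 0.01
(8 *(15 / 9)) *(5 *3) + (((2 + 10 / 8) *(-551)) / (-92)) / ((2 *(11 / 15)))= 1726645 / 8096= 213.27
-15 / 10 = -3 / 2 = -1.50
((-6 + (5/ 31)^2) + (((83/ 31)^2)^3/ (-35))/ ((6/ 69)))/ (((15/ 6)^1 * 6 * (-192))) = 0.04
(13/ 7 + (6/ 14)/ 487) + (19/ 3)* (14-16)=-110540/ 10227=-10.81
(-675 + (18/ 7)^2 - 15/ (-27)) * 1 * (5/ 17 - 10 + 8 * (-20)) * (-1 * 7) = -849672890/ 1071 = -793345.37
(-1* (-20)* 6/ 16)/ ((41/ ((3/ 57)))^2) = 15/ 1213682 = 0.00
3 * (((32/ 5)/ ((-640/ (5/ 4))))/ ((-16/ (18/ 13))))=27/ 8320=0.00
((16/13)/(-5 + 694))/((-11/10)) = -160/98527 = -0.00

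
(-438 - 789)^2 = 1505529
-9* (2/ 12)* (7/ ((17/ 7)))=-147/ 34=-4.32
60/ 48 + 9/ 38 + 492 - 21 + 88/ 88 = 35985/ 76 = 473.49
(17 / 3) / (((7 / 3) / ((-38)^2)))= 24548 / 7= 3506.86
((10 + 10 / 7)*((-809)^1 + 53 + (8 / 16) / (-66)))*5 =-9979300 / 231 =-43200.43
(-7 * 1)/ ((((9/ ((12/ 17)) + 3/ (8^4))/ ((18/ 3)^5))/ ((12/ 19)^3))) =-6115295232/ 5686111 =-1075.48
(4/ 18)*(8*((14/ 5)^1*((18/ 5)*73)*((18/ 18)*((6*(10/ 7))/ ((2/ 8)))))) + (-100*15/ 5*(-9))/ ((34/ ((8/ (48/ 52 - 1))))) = 3110352/ 85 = 36592.38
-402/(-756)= 67/126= 0.53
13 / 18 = 0.72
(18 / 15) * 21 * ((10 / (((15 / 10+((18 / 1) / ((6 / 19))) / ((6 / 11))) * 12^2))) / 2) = 7 / 848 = 0.01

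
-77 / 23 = -3.35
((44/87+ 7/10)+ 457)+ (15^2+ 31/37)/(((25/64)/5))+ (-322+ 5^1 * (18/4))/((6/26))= 11004134/5365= 2051.10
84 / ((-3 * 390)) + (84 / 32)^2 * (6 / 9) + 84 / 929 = 26737753 / 5796960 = 4.61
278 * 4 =1112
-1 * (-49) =49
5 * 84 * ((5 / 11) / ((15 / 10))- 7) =-30940 / 11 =-2812.73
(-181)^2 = 32761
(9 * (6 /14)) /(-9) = -3 /7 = -0.43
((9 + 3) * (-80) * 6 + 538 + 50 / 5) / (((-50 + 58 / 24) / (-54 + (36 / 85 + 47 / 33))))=-3049791376 / 533885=-5712.45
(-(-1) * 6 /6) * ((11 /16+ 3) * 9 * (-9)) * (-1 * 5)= 23895 /16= 1493.44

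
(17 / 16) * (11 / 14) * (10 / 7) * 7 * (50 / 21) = 23375 / 1176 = 19.88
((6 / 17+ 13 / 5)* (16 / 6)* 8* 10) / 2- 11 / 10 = 160079 / 510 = 313.88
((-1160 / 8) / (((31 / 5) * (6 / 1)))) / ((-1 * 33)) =725 / 6138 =0.12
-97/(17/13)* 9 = -667.59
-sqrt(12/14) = -0.93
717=717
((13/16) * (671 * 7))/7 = 8723/16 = 545.19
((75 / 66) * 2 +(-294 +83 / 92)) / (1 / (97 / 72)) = -9516185 / 24288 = -391.81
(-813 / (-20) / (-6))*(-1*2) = 271 / 20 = 13.55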